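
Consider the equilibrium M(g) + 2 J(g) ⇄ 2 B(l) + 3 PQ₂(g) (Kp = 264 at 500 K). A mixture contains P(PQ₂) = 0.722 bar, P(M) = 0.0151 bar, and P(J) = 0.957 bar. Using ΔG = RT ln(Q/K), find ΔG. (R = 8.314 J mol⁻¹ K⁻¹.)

(B is a pure liquid — omitted from Qp.)
Qp = P(PQ₂)³ / (P(M)·P(J)²) = (0.722)³ / ((0.0151)·(0.957)²) = 27.2
ΔG = RT ln(Qp/Kp) = (8.314 J mol⁻¹ K⁻¹)(500 K) × ln(27.2/264)
   = (4.157 kJ/mol)(-2.273) = -9.45 kJ/mol
ΔG < 0, so the forward reaction is spontaneous (proceeds forward).

ΔG = -9.45 kJ/mol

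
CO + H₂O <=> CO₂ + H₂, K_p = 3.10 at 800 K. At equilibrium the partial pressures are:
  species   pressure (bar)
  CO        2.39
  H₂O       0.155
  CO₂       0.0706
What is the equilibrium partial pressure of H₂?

At equilibrium, K_p = P(CO₂)·P(H₂) / (P(CO)·P(H₂O)) = 3.10.
(0.0706)·(P(H₂)) / ((2.39)·(0.155)) = 3.10
P(H₂) = 16.3 bar

P(H₂) = 16.3 bar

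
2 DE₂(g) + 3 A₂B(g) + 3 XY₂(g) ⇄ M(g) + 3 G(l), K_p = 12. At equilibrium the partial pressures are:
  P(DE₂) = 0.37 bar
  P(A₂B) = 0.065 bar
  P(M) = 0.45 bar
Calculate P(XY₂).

P(XY₂) = 10 bar

(G is a pure liquid — omitted from K_p.)
At equilibrium, K_p = P(M) / (P(DE₂)²·P(A₂B)³·P(XY₂)³) = 12.
(0.45) / ((0.37)²·(0.065)³·(P(XY₂))³) = 12
P(XY₂)³ = 997 ⇒ P(XY₂) = 10 bar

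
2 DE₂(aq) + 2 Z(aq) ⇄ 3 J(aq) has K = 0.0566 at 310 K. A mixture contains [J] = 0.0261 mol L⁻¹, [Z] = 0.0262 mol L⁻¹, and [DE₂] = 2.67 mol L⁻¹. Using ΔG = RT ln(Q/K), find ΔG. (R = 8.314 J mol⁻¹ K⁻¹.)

ΔG = -7.08 kJ/mol

Q = [J]³ / ([DE₂]²·[Z]²) = (0.0261)³ / ((2.67)²·(0.0262)²) = 0.00363
ΔG = RT ln(Q/K) = (8.314 J mol⁻¹ K⁻¹)(310 K) × ln(0.00363/0.0566)
   = (2.577 kJ/mol)(-2.747) = -7.08 kJ/mol
ΔG < 0, so the forward reaction is spontaneous (proceeds forward).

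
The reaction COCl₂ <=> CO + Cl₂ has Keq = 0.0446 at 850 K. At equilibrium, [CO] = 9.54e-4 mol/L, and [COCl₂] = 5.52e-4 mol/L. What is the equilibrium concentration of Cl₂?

At equilibrium, Keq = [CO]·[Cl₂] / [COCl₂] = 0.0446.
(9.54e-4)·([Cl₂]) / (5.52e-4) = 0.0446
[Cl₂] = 0.0258 mol/L

[Cl₂] = 0.0258 mol/L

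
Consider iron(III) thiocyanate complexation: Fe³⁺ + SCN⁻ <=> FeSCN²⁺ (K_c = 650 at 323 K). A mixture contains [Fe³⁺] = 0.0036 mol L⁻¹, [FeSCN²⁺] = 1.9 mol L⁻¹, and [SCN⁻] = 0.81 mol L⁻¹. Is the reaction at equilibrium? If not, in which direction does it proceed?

Q_c = [FeSCN²⁺] / ([Fe³⁺]·[SCN⁻]) = (1.9) / ((0.0036)·(0.81)) = 650
Q_c = 650 = K_c, so the system is already at equilibrium.

at equilibrium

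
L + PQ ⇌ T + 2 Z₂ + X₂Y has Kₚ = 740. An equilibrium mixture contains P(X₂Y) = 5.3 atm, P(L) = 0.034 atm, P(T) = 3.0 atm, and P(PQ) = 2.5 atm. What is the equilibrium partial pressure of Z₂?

P(Z₂) = 2.0 atm

At equilibrium, Kₚ = P(T)·P(Z₂)²·P(X₂Y) / (P(L)·P(PQ)) = 740.
(3.0)·(P(Z₂))²·(5.3) / ((0.034)·(2.5)) = 740
P(Z₂)² = 3.96 ⇒ P(Z₂) = 2.0 atm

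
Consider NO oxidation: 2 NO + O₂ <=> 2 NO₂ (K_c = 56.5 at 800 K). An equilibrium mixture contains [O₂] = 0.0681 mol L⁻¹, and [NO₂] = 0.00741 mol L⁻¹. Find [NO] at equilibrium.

[NO] = 0.00378 mol L⁻¹

At equilibrium, K_c = [NO₂]² / ([NO]²·[O₂]) = 56.5.
(0.00741)² / (([NO])²·(0.0681)) = 56.5
[NO]² = 1.43×10⁻⁵ ⇒ [NO] = 0.00378 mol L⁻¹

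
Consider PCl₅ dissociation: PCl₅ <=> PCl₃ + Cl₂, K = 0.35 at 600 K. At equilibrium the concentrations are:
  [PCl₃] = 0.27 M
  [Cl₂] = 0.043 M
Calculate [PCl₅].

[PCl₅] = 0.033 M

At equilibrium, K = [PCl₃]·[Cl₂] / [PCl₅] = 0.35.
(0.27)·(0.043) / ([PCl₅]) = 0.35
[PCl₅] = 0.0332 = 0.033 M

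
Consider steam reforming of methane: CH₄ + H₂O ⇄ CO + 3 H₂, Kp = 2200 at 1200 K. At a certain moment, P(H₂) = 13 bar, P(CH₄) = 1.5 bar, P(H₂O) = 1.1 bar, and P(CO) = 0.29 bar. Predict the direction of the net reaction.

forward (toward products)

Qp = P(CO)·P(H₂)³ / (P(CH₄)·P(H₂O)) = (0.29)·(13)³ / ((1.5)·(1.1)) = 390
Qp = 390 < Kp = 2200, so the forward reaction proceeds.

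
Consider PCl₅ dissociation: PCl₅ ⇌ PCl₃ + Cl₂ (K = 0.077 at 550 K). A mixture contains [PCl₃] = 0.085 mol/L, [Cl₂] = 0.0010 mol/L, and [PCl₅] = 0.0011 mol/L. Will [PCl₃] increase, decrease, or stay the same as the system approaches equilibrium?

Q = [PCl₃]·[Cl₂] / [PCl₅] = (0.085)·(0.0010) / (0.0011) = 0.077
Q = 0.077 = K; the system is at equilibrium.

stay the same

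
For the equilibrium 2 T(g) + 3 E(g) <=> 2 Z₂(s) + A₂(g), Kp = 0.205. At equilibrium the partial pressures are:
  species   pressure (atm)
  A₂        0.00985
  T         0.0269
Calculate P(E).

P(E) = 4.05 atm

(Z₂ is a pure solid — omitted from Kp.)
At equilibrium, Kp = P(A₂) / (P(T)²·P(E)³) = 0.205.
(0.00985) / ((0.0269)²·(P(E))³) = 0.205
P(E)³ = 66.4 ⇒ P(E) = 4.05 atm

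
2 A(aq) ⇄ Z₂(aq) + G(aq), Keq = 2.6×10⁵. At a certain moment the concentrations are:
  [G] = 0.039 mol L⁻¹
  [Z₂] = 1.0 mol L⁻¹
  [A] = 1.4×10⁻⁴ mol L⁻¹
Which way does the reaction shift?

in the reverse direction

Q = [Z₂]·[G] / [A]² = (1.0)·(0.039) / (1.4×10⁻⁴)² = 2.0×10⁶
Q = 2.0×10⁶ > Keq = 2.6×10⁵, so the reverse reaction proceeds.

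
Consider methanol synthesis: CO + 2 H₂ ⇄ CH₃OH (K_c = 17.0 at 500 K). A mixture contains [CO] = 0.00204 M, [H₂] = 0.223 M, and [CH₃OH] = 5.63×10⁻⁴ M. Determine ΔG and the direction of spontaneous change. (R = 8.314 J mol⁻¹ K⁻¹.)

Q_c = [CH₃OH] / ([CO]·[H₂]²) = (5.63×10⁻⁴) / ((0.00204)·(0.223)²) = 5.55
ΔG = RT ln(Q_c/K_c) = (8.314 J mol⁻¹ K⁻¹)(500 K) × ln(5.55/17.0)
   = (4.157 kJ/mol)(-1.119) = -4.65 kJ/mol
ΔG < 0, so the forward reaction is spontaneous (proceeds forward).

ΔG = -4.65 kJ/mol; the forward reaction is spontaneous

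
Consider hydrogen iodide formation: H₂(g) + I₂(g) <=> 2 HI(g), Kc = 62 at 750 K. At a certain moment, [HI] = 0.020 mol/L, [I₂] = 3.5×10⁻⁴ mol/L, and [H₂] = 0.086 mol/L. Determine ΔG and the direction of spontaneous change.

ΔG = -9.60 kJ/mol; the forward reaction is spontaneous

Qc = [HI]² / ([H₂]·[I₂]) = (0.020)² / ((0.086)·(3.5×10⁻⁴)) = 13.3
ΔG = RT ln(Qc/Kc) = (8.314 J mol⁻¹ K⁻¹)(750 K) × ln(13.3/62)
   = (6.236 kJ/mol)(-1.539) = -9.60 kJ/mol
ΔG < 0, so the forward reaction is spontaneous (proceeds forward).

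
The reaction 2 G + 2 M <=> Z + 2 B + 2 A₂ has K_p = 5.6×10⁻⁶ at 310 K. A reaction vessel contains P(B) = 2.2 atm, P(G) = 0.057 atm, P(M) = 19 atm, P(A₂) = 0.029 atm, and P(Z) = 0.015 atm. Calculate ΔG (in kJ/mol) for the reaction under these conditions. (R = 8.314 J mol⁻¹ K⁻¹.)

ΔG = 5.75 kJ/mol

Q_p = P(Z)·P(B)²·P(A₂)² / (P(G)²·P(M)²) = (0.015)·(2.2)²·(0.029)² / ((0.057)²·(19)²) = 5.21×10⁻⁵
ΔG = RT ln(Q_p/K_p) = (8.314 J mol⁻¹ K⁻¹)(310 K) × ln(5.21×10⁻⁵/5.6×10⁻⁶)
   = (2.577 kJ/mol)(2.230) = 5.75 kJ/mol
ΔG > 0, so the forward reaction is non-spontaneous (proceeds in reverse).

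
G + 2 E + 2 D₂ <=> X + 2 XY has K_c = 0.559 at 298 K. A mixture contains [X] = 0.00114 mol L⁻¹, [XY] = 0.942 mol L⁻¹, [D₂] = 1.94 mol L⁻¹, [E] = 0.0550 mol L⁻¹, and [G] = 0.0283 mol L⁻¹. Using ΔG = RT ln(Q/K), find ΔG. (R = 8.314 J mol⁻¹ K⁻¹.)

Q_c = [X]·[XY]² / ([G]·[E]²·[D₂]²) = (0.00114)·(0.942)² / ((0.0283)·(0.0550)²·(1.94)²) = 3.14
ΔG = RT ln(Q_c/K_c) = (8.314 J mol⁻¹ K⁻¹)(298 K) × ln(3.14/0.559)
   = (2.478 kJ/mol)(1.726) = 4.28 kJ/mol
ΔG > 0, so the forward reaction is non-spontaneous (proceeds in reverse).

ΔG = 4.28 kJ/mol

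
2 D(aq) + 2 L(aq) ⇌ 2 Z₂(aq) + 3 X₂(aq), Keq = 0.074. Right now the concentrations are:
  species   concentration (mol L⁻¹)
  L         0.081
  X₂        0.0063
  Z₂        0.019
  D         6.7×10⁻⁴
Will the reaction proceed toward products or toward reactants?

in the forward direction

Q = [Z₂]²·[X₂]³ / ([D]²·[L]²) = (0.019)²·(0.0063)³ / ((6.7×10⁻⁴)²·(0.081)²) = 0.031
Q = 0.031 < Keq = 0.074, so the forward reaction proceeds.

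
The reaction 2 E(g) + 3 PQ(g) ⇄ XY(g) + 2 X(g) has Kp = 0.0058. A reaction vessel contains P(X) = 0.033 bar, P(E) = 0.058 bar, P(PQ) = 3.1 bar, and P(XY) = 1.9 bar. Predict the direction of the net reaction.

Qp = P(XY)·P(X)² / (P(E)²·P(PQ)³) = (1.9)·(0.033)² / ((0.058)²·(3.1)³) = 0.021
Qp = 0.021 > Kp = 0.0058, so the reverse reaction proceeds.

toward reactants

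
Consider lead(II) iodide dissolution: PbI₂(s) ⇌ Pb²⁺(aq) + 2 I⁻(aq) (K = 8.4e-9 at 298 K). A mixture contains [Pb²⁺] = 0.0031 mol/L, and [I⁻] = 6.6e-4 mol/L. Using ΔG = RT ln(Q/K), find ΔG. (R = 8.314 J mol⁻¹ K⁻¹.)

ΔG = -4.53 kJ/mol

(PbI₂ is a pure solid — omitted from Q.)
Q = [Pb²⁺]·[I⁻]² = (0.0031)·(6.6e-4)² = 1.35e-9
ΔG = RT ln(Q/K) = (8.314 J mol⁻¹ K⁻¹)(298 K) × ln(1.35e-9/8.4e-9)
   = (2.478 kJ/mol)(-1.828) = -4.53 kJ/mol
ΔG < 0, so the forward reaction is spontaneous (proceeds forward).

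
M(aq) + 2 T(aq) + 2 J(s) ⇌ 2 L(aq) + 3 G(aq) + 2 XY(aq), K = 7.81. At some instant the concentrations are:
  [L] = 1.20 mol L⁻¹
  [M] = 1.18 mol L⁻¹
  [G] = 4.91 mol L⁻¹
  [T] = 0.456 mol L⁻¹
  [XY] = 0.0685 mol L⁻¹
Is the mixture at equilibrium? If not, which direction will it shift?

no; Q < K, reaction proceeds forward

(J is a pure solid — omitted from Q.)
Q = [L]²·[G]³·[XY]² / ([M]·[T]²) = (1.20)²·(4.91)³·(0.0685)² / ((1.18)·(0.456)²) = 3.26
Q = 3.26 < K = 7.81: net forward reaction.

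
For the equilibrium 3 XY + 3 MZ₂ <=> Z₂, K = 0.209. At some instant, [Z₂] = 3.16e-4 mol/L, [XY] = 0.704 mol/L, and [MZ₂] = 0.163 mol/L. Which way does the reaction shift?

Q = [Z₂] / ([XY]³·[MZ₂]³) = (3.16e-4) / ((0.704)³·(0.163)³) = 0.209
Q = 0.209 = K, so the system is already at equilibrium.

at equilibrium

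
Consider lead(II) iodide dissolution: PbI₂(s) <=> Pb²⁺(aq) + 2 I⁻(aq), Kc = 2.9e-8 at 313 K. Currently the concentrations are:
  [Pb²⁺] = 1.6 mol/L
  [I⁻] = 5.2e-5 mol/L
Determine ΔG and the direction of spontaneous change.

ΔG = -4.95 kJ/mol; the forward reaction is spontaneous

(PbI₂ is a pure solid — omitted from Qc.)
Qc = [Pb²⁺]·[I⁻]² = (1.6)·(5.2e-5)² = 4.33e-9
ΔG = RT ln(Qc/Kc) = (8.314 J mol⁻¹ K⁻¹)(313 K) × ln(4.33e-9/2.9e-8)
   = (2.602 kJ/mol)(-1.902) = -4.95 kJ/mol
ΔG < 0, so the forward reaction is spontaneous (proceeds forward).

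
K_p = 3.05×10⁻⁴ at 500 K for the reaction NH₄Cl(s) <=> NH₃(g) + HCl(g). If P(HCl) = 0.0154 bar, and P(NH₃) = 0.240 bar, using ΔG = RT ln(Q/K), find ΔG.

ΔG = 10.4 kJ/mol

(NH₄Cl is a pure solid — omitted from Q_p.)
Q_p = P(NH₃)·P(HCl) = (0.240)·(0.0154) = 0.00370
ΔG = RT ln(Q_p/K_p) = (8.314 J mol⁻¹ K⁻¹)(500 K) × ln(0.00370/3.05×10⁻⁴)
   = (4.157 kJ/mol)(2.496) = 10.4 kJ/mol
ΔG > 0, so the forward reaction is non-spontaneous (proceeds in reverse).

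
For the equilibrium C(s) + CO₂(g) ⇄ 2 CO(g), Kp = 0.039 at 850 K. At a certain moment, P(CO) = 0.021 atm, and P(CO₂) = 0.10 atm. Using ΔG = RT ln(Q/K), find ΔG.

(C is a pure solid — omitted from Qp.)
Qp = P(CO)² / P(CO₂) = (0.021)² / (0.10) = 0.00441
ΔG = RT ln(Qp/Kp) = (8.314 J mol⁻¹ K⁻¹)(850 K) × ln(0.00441/0.039)
   = (7.067 kJ/mol)(-2.180) = -15.4 kJ/mol
ΔG < 0, so the forward reaction is spontaneous (proceeds forward).

ΔG = -15.4 kJ/mol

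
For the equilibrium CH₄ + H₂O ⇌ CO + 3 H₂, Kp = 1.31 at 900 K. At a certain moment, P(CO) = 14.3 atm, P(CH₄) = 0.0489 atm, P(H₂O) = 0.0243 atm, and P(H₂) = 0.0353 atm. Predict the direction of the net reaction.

Qp = P(CO)·P(H₂)³ / (P(CH₄)·P(H₂O)) = (14.3)·(0.0353)³ / ((0.0489)·(0.0243)) = 0.529
Qp = 0.529 < Kp = 1.31, so the forward reaction proceeds.

toward products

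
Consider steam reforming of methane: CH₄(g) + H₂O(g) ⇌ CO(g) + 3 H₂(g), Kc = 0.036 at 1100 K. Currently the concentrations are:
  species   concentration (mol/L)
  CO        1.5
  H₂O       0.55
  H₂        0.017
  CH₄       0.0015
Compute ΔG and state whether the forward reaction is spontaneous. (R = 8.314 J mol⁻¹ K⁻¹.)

Qc = [CO]·[H₂]³ / ([CH₄]·[H₂O]) = (1.5)·(0.017)³ / ((0.0015)·(0.55)) = 0.00893
ΔG = RT ln(Qc/Kc) = (8.314 J mol⁻¹ K⁻¹)(1100 K) × ln(0.00893/0.036)
   = (9.145 kJ/mol)(-1.394) = -12.7 kJ/mol
ΔG < 0, so the forward reaction is spontaneous (proceeds forward).

ΔG = -12.7 kJ/mol; the forward reaction is spontaneous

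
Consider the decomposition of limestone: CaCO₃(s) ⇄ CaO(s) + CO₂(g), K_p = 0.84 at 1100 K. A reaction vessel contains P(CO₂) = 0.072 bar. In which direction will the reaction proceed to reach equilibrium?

(CaCO₃, CaO are pure solids — omitted from Q_p.)
Q_p = P(CO₂) = 0.072
Q_p = 0.072 < K_p = 0.84, so the forward reaction proceeds.

forward (toward products)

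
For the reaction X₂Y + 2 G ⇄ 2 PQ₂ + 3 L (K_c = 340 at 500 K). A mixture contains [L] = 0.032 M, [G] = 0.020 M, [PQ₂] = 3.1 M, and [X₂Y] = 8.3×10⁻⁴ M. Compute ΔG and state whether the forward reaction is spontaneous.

ΔG = 4.26 kJ/mol; the forward reaction is non-spontaneous

Q_c = [PQ₂]²·[L]³ / ([X₂Y]·[G]²) = (3.1)²·(0.032)³ / ((8.3×10⁻⁴)·(0.020)²) = 948
ΔG = RT ln(Q_c/K_c) = (8.314 J mol⁻¹ K⁻¹)(500 K) × ln(948/340)
   = (4.157 kJ/mol)(1.025) = 4.26 kJ/mol
ΔG > 0, so the forward reaction is non-spontaneous (proceeds in reverse).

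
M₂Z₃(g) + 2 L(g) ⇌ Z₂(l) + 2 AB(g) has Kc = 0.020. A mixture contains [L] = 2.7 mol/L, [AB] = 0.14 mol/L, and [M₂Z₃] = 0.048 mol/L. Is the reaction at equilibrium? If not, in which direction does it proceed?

(Z₂ is a pure liquid — omitted from Qc.)
Qc = [AB]² / ([M₂Z₃]·[L]²) = (0.14)² / ((0.048)·(2.7)²) = 0.056
Qc = 0.056 > Kc = 0.020, so the reverse reaction proceeds.

to the left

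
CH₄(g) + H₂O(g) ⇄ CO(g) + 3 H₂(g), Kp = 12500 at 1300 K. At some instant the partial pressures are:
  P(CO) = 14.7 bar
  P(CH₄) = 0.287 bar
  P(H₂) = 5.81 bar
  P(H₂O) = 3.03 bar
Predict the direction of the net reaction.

in the forward direction

Qp = P(CO)·P(H₂)³ / (P(CH₄)·P(H₂O)) = (14.7)·(5.81)³ / ((0.287)·(3.03)) = 3320
Qp = 3320 < Kp = 12500, so the forward reaction proceeds.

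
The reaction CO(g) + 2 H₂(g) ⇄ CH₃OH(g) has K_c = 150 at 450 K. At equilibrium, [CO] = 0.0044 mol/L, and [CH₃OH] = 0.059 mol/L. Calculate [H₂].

[H₂] = 0.30 mol/L

At equilibrium, K_c = [CH₃OH] / ([CO]·[H₂]²) = 150.
(0.059) / ((0.0044)·([H₂])²) = 150
[H₂]² = 0.0894 ⇒ [H₂] = 0.30 mol/L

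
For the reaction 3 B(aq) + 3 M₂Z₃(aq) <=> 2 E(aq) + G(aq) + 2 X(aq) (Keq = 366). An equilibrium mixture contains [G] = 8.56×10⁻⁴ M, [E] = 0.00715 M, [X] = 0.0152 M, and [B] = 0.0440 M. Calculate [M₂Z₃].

At equilibrium, Keq = [E]²·[G]·[X]² / ([B]³·[M₂Z₃]³) = 366.
(0.00715)²·(8.56×10⁻⁴)·(0.0152)² / ((0.0440)³·([M₂Z₃])³) = 366
[M₂Z₃]³ = 3.24×10⁻¹⁰ ⇒ [M₂Z₃] = 6.87×10⁻⁴ M

[M₂Z₃] = 6.87×10⁻⁴ M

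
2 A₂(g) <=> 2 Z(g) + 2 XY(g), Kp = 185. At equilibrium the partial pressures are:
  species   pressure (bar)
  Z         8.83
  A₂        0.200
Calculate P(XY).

At equilibrium, Kp = P(Z)²·P(XY)² / P(A₂)² = 185.
(8.83)²·(P(XY))² / (0.200)² = 185
P(XY)² = 0.0949 ⇒ P(XY) = 0.308 bar

P(XY) = 0.308 bar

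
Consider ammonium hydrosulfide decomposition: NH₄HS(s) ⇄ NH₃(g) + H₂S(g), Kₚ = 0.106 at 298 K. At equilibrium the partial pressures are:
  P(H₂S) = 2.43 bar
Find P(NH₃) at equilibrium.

P(NH₃) = 0.0436 bar

(NH₄HS is a pure solid — omitted from Kₚ.)
At equilibrium, Kₚ = P(NH₃)·P(H₂S) = 0.106.
(P(NH₃))·(2.43) = 0.106
P(NH₃) = 0.0436 bar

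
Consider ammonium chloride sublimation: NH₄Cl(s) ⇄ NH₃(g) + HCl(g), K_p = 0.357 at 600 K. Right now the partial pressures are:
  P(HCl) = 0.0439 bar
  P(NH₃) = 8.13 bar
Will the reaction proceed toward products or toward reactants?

(NH₄Cl is a pure solid — omitted from Q_p.)
Q_p = P(NH₃)·P(HCl) = (8.13)·(0.0439) = 0.357
Q_p = 0.357 = K_p, so the system is already at equilibrium.

neither direction; the system is at equilibrium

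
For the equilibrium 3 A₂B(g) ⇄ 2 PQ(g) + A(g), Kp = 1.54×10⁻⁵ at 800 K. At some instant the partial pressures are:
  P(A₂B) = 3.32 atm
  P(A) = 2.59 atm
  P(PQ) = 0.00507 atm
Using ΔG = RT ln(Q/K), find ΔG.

Qp = P(PQ)²·P(A) / P(A₂B)³ = (0.00507)²·(2.59) / (3.32)³ = 1.82×10⁻⁶
ΔG = RT ln(Qp/Kp) = (8.314 J mol⁻¹ K⁻¹)(800 K) × ln(1.82×10⁻⁶/1.54×10⁻⁵)
   = (6.651 kJ/mol)(-2.136) = -14.2 kJ/mol
ΔG < 0, so the forward reaction is spontaneous (proceeds forward).

ΔG = -14.2 kJ/mol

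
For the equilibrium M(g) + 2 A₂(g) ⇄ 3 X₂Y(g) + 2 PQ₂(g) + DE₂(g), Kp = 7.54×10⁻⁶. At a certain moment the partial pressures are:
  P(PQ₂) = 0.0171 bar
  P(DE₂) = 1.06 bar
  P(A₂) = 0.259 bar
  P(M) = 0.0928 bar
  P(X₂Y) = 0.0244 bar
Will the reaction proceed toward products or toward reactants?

toward products

Qp = P(X₂Y)³·P(PQ₂)²·P(DE₂) / (P(M)·P(A₂)²) = (0.0244)³·(0.0171)²·(1.06) / ((0.0928)·(0.259)²) = 7.23×10⁻⁷
Qp = 7.23×10⁻⁷ < Kp = 7.54×10⁻⁶, so the forward reaction proceeds.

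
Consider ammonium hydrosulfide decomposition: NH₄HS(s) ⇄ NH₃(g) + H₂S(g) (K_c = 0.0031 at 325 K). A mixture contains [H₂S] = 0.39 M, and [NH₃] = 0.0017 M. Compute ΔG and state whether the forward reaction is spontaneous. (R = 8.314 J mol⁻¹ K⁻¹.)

ΔG = -4.17 kJ/mol; the forward reaction is spontaneous

(NH₄HS is a pure solid — omitted from Q_c.)
Q_c = [NH₃]·[H₂S] = (0.0017)·(0.39) = 6.63×10⁻⁴
ΔG = RT ln(Q_c/K_c) = (8.314 J mol⁻¹ K⁻¹)(325 K) × ln(6.63×10⁻⁴/0.0031)
   = (2.702 kJ/mol)(-1.542) = -4.17 kJ/mol
ΔG < 0, so the forward reaction is spontaneous (proceeds forward).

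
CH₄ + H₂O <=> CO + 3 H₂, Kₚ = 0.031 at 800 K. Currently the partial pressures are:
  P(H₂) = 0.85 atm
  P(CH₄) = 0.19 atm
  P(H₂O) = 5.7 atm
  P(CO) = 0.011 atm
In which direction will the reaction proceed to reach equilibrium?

forward (toward products)

Qₚ = P(CO)·P(H₂)³ / (P(CH₄)·P(H₂O)) = (0.011)·(0.85)³ / ((0.19)·(5.7)) = 0.0062
Qₚ = 0.0062 < Kₚ = 0.031, so the forward reaction proceeds.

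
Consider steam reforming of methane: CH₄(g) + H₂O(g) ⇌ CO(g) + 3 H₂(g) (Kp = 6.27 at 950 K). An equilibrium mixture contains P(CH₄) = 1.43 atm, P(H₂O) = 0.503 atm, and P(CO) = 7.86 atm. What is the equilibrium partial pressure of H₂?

P(H₂) = 0.831 atm

At equilibrium, Kp = P(CO)·P(H₂)³ / (P(CH₄)·P(H₂O)) = 6.27.
(7.86)·(P(H₂))³ / ((1.43)·(0.503)) = 6.27
P(H₂)³ = 0.574 ⇒ P(H₂) = 0.831 atm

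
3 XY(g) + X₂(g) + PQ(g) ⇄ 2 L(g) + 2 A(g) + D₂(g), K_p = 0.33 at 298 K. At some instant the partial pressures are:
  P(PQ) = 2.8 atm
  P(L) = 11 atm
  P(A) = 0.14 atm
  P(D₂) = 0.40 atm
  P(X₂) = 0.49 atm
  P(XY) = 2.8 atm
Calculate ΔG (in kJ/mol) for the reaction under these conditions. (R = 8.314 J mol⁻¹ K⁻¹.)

Q_p = P(L)²·P(A)²·P(D₂) / (P(XY)³·P(X₂)·P(PQ)) = (11)²·(0.14)²·(0.40) / ((2.8)³·(0.49)·(2.8)) = 0.0315
ΔG = RT ln(Q_p/K_p) = (8.314 J mol⁻¹ K⁻¹)(298 K) × ln(0.0315/0.33)
   = (2.478 kJ/mol)(-2.349) = -5.82 kJ/mol
ΔG < 0, so the forward reaction is spontaneous (proceeds forward).

ΔG = -5.82 kJ/mol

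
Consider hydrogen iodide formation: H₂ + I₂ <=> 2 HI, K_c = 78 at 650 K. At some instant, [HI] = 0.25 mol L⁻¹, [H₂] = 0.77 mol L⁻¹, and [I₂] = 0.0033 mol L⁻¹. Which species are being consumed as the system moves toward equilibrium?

H₂, I₂ (reactants)

Q_c = [HI]² / ([H₂]·[I₂]) = (0.25)² / ((0.77)·(0.0033)) = 25
Q_c = 25 < K_c = 78: net forward reaction.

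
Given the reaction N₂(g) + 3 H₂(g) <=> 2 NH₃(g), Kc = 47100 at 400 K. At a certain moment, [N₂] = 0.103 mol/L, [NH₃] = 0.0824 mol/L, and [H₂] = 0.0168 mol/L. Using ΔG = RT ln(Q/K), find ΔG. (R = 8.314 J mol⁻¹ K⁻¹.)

ΔG = -4.06 kJ/mol

Qc = [NH₃]² / ([N₂]·[H₂]³) = (0.0824)² / ((0.103)·(0.0168)³) = 13900
ΔG = RT ln(Qc/Kc) = (8.314 J mol⁻¹ K⁻¹)(400 K) × ln(13900/47100)
   = (3.326 kJ/mol)(-1.220) = -4.06 kJ/mol
ΔG < 0, so the forward reaction is spontaneous (proceeds forward).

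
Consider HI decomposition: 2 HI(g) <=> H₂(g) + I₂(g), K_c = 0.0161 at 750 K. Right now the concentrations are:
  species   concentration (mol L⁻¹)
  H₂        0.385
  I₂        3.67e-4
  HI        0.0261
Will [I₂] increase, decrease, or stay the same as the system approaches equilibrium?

decrease

Q_c = [H₂]·[I₂] / [HI]² = (0.385)·(3.67e-4) / (0.0261)² = 0.207
Q_c = 0.207 > K_c = 0.0161: net reverse reaction.
I₂ is a product, so it decreases.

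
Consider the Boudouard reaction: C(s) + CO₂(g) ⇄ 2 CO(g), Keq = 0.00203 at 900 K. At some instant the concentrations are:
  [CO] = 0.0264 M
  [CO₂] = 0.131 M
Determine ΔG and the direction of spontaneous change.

ΔG = 7.21 kJ/mol; the forward reaction is non-spontaneous

(C is a pure solid — omitted from Q.)
Q = [CO]² / [CO₂] = (0.0264)² / (0.131) = 0.00532
ΔG = RT ln(Q/Keq) = (8.314 J mol⁻¹ K⁻¹)(900 K) × ln(0.00532/0.00203)
   = (7.483 kJ/mol)(0.9634) = 7.21 kJ/mol
ΔG > 0, so the forward reaction is non-spontaneous (proceeds in reverse).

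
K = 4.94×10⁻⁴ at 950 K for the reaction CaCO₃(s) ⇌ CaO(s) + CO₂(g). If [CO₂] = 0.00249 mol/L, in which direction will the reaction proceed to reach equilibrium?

(CaCO₃, CaO are pure solids — omitted from Q.)
Q = [CO₂] = 0.00249
Q = 0.00249 > K = 4.94×10⁻⁴, so the reverse reaction proceeds.

toward reactants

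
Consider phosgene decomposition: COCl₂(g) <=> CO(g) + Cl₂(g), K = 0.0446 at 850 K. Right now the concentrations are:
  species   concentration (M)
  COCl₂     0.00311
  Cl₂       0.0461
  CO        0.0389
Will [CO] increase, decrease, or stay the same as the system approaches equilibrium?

Q = [CO]·[Cl₂] / [COCl₂] = (0.0389)·(0.0461) / (0.00311) = 0.577
Q = 0.577 > K = 0.0446: net reverse reaction.
CO is a product, so it decreases.

decrease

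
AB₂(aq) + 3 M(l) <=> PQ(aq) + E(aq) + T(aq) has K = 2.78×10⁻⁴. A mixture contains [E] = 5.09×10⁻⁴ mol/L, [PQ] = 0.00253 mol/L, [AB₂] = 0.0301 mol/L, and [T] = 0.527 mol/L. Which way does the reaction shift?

(M is a pure liquid — omitted from Q.)
Q = [PQ]·[E]·[T] / [AB₂] = (0.00253)·(5.09×10⁻⁴)·(0.527) / (0.0301) = 2.25×10⁻⁵
Q = 2.25×10⁻⁵ < K = 2.78×10⁻⁴, so the forward reaction proceeds.

toward products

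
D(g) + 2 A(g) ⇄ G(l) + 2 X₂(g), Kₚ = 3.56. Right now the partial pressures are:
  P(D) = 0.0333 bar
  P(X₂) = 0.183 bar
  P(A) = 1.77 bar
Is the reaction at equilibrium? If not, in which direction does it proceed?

in the forward direction

(G is a pure liquid — omitted from Qₚ.)
Qₚ = P(X₂)² / (P(D)·P(A)²) = (0.183)² / ((0.0333)·(1.77)²) = 0.321
Qₚ = 0.321 < Kₚ = 3.56, so the forward reaction proceeds.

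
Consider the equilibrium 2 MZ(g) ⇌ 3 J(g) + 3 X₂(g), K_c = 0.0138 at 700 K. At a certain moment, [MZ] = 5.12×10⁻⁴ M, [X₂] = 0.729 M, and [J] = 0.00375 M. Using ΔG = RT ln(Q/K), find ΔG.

Q_c = [J]³·[X₂]³ / [MZ]² = (0.00375)³·(0.729)³ / (5.12×10⁻⁴)² = 0.0779
ΔG = RT ln(Q_c/K_c) = (8.314 J mol⁻¹ K⁻¹)(700 K) × ln(0.0779/0.0138)
   = (5.820 kJ/mol)(1.731) = 10.1 kJ/mol
ΔG > 0, so the forward reaction is non-spontaneous (proceeds in reverse).

ΔG = 10.1 kJ/mol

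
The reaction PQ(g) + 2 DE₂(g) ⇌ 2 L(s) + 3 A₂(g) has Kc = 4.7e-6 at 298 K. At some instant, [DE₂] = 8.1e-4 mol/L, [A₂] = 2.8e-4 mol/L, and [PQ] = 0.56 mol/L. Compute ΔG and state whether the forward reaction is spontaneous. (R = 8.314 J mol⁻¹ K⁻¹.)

ΔG = 6.30 kJ/mol; the forward reaction is non-spontaneous

(L is a pure solid — omitted from Qc.)
Qc = [A₂]³ / ([PQ]·[DE₂]²) = (2.8e-4)³ / ((0.56)·(8.1e-4)²) = 5.97e-5
ΔG = RT ln(Qc/Kc) = (8.314 J mol⁻¹ K⁻¹)(298 K) × ln(5.97e-5/4.7e-6)
   = (2.478 kJ/mol)(2.542) = 6.30 kJ/mol
ΔG > 0, so the forward reaction is non-spontaneous (proceeds in reverse).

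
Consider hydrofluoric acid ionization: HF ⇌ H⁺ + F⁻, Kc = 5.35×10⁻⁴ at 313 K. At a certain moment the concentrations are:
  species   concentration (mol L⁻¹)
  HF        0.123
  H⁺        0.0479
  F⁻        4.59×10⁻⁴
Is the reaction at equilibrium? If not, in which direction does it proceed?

Qc = [H⁺]·[F⁻] / [HF] = (0.0479)·(4.59×10⁻⁴) / (0.123) = 1.79×10⁻⁴
Qc = 1.79×10⁻⁴ < Kc = 5.35×10⁻⁴, so the forward reaction proceeds.

to the right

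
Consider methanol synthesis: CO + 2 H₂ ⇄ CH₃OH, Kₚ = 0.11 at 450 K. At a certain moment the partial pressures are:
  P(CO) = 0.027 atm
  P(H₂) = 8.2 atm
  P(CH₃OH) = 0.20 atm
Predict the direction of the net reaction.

neither direction; the system is at equilibrium

Qₚ = P(CH₃OH) / (P(CO)·P(H₂)²) = (0.20) / ((0.027)·(8.2)²) = 0.11
Qₚ = 0.11 = Kₚ, so the system is already at equilibrium.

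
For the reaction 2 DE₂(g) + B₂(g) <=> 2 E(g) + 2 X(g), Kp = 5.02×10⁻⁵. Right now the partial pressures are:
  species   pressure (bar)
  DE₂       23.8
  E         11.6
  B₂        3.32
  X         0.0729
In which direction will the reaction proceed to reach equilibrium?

to the left

Qp = P(E)²·P(X)² / (P(DE₂)²·P(B₂)) = (11.6)²·(0.0729)² / ((23.8)²·(3.32)) = 3.80×10⁻⁴
Qp = 3.80×10⁻⁴ > Kp = 5.02×10⁻⁵, so the reverse reaction proceeds.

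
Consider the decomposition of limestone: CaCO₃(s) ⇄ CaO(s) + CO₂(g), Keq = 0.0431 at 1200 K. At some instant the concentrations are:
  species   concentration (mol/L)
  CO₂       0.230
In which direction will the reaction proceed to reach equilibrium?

(CaCO₃, CaO are pure solids — omitted from Q.)
Q = [CO₂] = 0.230
Q = 0.230 > Keq = 0.0431, so the reverse reaction proceeds.

toward reactants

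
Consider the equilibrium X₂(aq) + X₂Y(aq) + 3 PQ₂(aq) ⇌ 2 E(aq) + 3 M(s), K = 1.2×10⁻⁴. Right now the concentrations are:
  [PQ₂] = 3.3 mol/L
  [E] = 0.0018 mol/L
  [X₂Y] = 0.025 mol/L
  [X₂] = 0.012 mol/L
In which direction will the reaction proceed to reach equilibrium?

(M is a pure solid — omitted from Q.)
Q = [E]² / ([X₂]·[X₂Y]·[PQ₂]³) = (0.0018)² / ((0.012)·(0.025)·(3.3)³) = 3.0×10⁻⁴
Q = 3.0×10⁻⁴ > K = 1.2×10⁻⁴, so the reverse reaction proceeds.

reverse (toward reactants)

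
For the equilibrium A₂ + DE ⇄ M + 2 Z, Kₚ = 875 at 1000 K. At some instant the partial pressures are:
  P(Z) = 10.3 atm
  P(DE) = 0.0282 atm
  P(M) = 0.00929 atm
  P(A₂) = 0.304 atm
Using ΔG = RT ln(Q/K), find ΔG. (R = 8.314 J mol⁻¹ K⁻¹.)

ΔG = -16.9 kJ/mol

Qₚ = P(M)·P(Z)² / (P(A₂)·P(DE)) = (0.00929)·(10.3)² / ((0.304)·(0.0282)) = 115
ΔG = RT ln(Qₚ/Kₚ) = (8.314 J mol⁻¹ K⁻¹)(1000 K) × ln(115/875)
   = (8.314 kJ/mol)(-2.029) = -16.9 kJ/mol
ΔG < 0, so the forward reaction is spontaneous (proceeds forward).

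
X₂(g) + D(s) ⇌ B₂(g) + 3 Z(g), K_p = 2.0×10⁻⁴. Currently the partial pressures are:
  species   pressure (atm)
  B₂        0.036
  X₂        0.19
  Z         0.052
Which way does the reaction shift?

(D is a pure solid — omitted from Q_p.)
Q_p = P(B₂)·P(Z)³ / P(X₂) = (0.036)·(0.052)³ / (0.19) = 2.7×10⁻⁵
Q_p = 2.7×10⁻⁵ < K_p = 2.0×10⁻⁴, so the forward reaction proceeds.

in the forward direction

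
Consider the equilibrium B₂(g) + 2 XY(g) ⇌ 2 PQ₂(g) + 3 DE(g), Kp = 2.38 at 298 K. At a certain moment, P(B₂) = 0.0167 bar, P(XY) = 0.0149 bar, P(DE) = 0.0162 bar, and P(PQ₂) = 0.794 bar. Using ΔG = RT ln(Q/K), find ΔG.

ΔG = -2.95 kJ/mol

Qp = P(PQ₂)²·P(DE)³ / (P(B₂)·P(XY)²) = (0.794)²·(0.0162)³ / ((0.0167)·(0.0149)²) = 0.723
ΔG = RT ln(Qp/Kp) = (8.314 J mol⁻¹ K⁻¹)(298 K) × ln(0.723/2.38)
   = (2.478 kJ/mol)(-1.191) = -2.95 kJ/mol
ΔG < 0, so the forward reaction is spontaneous (proceeds forward).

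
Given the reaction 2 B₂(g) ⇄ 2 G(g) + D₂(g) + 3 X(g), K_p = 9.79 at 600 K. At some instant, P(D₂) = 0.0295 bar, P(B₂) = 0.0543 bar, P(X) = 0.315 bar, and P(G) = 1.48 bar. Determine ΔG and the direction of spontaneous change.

Q_p = P(G)²·P(D₂)·P(X)³ / P(B₂)² = (1.48)²·(0.0295)·(0.315)³ / (0.0543)² = 0.685
ΔG = RT ln(Q_p/K_p) = (8.314 J mol⁻¹ K⁻¹)(600 K) × ln(0.685/9.79)
   = (4.988 kJ/mol)(-2.660) = -13.3 kJ/mol
ΔG < 0, so the forward reaction is spontaneous (proceeds forward).

ΔG = -13.3 kJ/mol; the forward reaction is spontaneous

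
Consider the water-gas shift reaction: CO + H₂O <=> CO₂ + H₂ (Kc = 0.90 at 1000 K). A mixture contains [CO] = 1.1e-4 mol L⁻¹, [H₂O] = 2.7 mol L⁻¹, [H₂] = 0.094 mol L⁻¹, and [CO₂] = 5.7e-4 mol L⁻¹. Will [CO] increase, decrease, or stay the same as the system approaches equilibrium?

Qc = [CO₂]·[H₂] / ([CO]·[H₂O]) = (5.7e-4)·(0.094) / ((1.1e-4)·(2.7)) = 0.18
Qc = 0.18 < Kc = 0.90: net forward reaction.
CO is a reactant, so it decreases.

decrease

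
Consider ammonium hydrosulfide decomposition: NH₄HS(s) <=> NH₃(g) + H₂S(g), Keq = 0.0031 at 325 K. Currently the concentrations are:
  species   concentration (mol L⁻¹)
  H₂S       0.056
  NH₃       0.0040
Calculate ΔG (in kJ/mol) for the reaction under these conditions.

(NH₄HS is a pure solid — omitted from Q.)
Q = [NH₃]·[H₂S] = (0.0040)·(0.056) = 2.24e-4
ΔG = RT ln(Q/Keq) = (8.314 J mol⁻¹ K⁻¹)(325 K) × ln(2.24e-4/0.0031)
   = (2.702 kJ/mol)(-2.628) = -7.10 kJ/mol
ΔG < 0, so the forward reaction is spontaneous (proceeds forward).

ΔG = -7.10 kJ/mol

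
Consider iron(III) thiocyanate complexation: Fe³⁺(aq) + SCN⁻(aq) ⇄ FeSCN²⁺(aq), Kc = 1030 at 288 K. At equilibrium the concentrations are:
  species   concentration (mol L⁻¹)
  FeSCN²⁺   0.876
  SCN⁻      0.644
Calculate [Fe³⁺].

At equilibrium, Kc = [FeSCN²⁺] / ([Fe³⁺]·[SCN⁻]) = 1030.
(0.876) / (([Fe³⁺])·(0.644)) = 1030
[Fe³⁺] = 0.00132 mol L⁻¹

[Fe³⁺] = 0.00132 mol L⁻¹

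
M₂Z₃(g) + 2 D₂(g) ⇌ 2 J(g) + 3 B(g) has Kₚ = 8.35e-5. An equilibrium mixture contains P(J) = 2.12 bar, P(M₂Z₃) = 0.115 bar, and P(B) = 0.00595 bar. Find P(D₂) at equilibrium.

P(D₂) = 0.314 bar

At equilibrium, Kₚ = P(J)²·P(B)³ / (P(M₂Z₃)·P(D₂)²) = 8.35e-5.
(2.12)²·(0.00595)³ / ((0.115)·(P(D₂))²) = 8.35e-5
P(D₂)² = 0.0986 ⇒ P(D₂) = 0.314 bar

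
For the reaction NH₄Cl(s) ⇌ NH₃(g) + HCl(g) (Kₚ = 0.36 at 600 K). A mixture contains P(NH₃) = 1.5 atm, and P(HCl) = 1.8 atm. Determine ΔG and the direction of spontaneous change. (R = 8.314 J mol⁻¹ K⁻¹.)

(NH₄Cl is a pure solid — omitted from Qₚ.)
Qₚ = P(NH₃)·P(HCl) = (1.5)·(1.8) = 2.70
ΔG = RT ln(Qₚ/Kₚ) = (8.314 J mol⁻¹ K⁻¹)(600 K) × ln(2.70/0.36)
   = (4.988 kJ/mol)(2.015) = 10.1 kJ/mol
ΔG > 0, so the forward reaction is non-spontaneous (proceeds in reverse).

ΔG = 10.1 kJ/mol; the forward reaction is non-spontaneous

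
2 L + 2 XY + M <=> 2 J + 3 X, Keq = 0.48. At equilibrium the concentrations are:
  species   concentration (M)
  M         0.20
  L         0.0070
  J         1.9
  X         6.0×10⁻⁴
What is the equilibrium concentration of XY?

[XY] = 0.013 M

At equilibrium, Keq = [J]²·[X]³ / ([L]²·[XY]²·[M]) = 0.48.
(1.9)²·(6.0×10⁻⁴)³ / ((0.0070)²·([XY])²·(0.20)) = 0.48
[XY]² = 1.66×10⁻⁴ ⇒ [XY] = 0.013 M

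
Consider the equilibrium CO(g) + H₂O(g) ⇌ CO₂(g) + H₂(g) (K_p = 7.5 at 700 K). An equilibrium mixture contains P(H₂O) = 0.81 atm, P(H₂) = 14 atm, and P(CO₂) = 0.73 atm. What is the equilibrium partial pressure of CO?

At equilibrium, K_p = P(CO₂)·P(H₂) / (P(CO)·P(H₂O)) = 7.5.
(0.73)·(14) / ((P(CO))·(0.81)) = 7.5
P(CO) = 1.68 = 1.7 atm

P(CO) = 1.7 atm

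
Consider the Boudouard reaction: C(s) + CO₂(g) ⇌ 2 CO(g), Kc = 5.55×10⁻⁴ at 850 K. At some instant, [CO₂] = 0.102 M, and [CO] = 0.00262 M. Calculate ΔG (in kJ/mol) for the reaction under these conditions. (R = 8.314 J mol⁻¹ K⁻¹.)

(C is a pure solid — omitted from Qc.)
Qc = [CO]² / [CO₂] = (0.00262)² / (0.102) = 6.73×10⁻⁵
ΔG = RT ln(Qc/Kc) = (8.314 J mol⁻¹ K⁻¹)(850 K) × ln(6.73×10⁻⁵/5.55×10⁻⁴)
   = (7.067 kJ/mol)(-2.110) = -14.9 kJ/mol
ΔG < 0, so the forward reaction is spontaneous (proceeds forward).

ΔG = -14.9 kJ/mol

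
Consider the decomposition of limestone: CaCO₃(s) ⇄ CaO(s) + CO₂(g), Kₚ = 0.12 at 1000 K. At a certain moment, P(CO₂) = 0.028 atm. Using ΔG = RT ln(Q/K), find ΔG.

(CaCO₃, CaO are pure solids — omitted from Qₚ.)
Qₚ = P(CO₂) = 0.0280
ΔG = RT ln(Qₚ/Kₚ) = (8.314 J mol⁻¹ K⁻¹)(1000 K) × ln(0.0280/0.12)
   = (8.314 kJ/mol)(-1.455) = -12.1 kJ/mol
ΔG < 0, so the forward reaction is spontaneous (proceeds forward).

ΔG = -12.1 kJ/mol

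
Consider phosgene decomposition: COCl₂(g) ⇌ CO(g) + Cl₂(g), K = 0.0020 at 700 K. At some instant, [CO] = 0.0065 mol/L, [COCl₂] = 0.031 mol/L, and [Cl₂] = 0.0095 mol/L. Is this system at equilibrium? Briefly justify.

yes, at equilibrium

Q = [CO]·[Cl₂] / [COCl₂] = (0.0065)·(0.0095) / (0.031) = 0.0020
Q = 0.0020 = K; the system is at equilibrium.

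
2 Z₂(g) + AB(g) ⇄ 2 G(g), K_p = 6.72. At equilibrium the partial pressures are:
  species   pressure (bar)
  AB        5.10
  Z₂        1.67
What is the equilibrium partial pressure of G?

At equilibrium, K_p = P(G)² / (P(Z₂)²·P(AB)) = 6.72.
(P(G))² / ((1.67)²·(5.10)) = 6.72
P(G)² = 95.6 ⇒ P(G) = 9.78 bar

P(G) = 9.78 bar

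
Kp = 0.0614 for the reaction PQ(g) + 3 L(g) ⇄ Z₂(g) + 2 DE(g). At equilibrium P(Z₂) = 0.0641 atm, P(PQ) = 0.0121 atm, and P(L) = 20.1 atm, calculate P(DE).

P(DE) = 9.70 atm

At equilibrium, Kp = P(Z₂)·P(DE)² / (P(PQ)·P(L)³) = 0.0614.
(0.0641)·(P(DE))² / ((0.0121)·(20.1)³) = 0.0614
P(DE)² = 94.1 ⇒ P(DE) = 9.70 atm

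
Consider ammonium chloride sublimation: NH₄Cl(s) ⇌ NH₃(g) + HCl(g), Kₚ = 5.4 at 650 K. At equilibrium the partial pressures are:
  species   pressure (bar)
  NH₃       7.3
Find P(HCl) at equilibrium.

P(HCl) = 0.74 bar

(NH₄Cl is a pure solid — omitted from Kₚ.)
At equilibrium, Kₚ = P(NH₃)·P(HCl) = 5.4.
(7.3)·(P(HCl)) = 5.4
P(HCl) = 0.740 = 0.74 bar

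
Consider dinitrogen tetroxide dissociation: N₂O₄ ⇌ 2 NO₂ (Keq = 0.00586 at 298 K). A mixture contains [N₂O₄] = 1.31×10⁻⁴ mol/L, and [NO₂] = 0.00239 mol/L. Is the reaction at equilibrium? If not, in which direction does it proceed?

Q = [NO₂]² / [N₂O₄] = (0.00239)² / (1.31×10⁻⁴) = 0.0436
Q = 0.0436 > Keq = 0.00586, so the reverse reaction proceeds.

reverse (toward reactants)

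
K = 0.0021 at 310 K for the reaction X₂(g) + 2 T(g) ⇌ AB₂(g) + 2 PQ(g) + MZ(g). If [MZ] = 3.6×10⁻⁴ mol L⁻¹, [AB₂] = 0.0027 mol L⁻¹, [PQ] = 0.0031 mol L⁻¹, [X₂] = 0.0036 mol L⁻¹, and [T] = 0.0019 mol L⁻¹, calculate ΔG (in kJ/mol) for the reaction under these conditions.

ΔG = -2.76 kJ/mol

Q = [AB₂]·[PQ]²·[MZ] / ([X₂]·[T]²) = (0.0027)·(0.0031)²·(3.6×10⁻⁴) / ((0.0036)·(0.0019)²) = 7.19×10⁻⁴
ΔG = RT ln(Q/K) = (8.314 J mol⁻¹ K⁻¹)(310 K) × ln(7.19×10⁻⁴/0.0021)
   = (2.577 kJ/mol)(-1.072) = -2.76 kJ/mol
ΔG < 0, so the forward reaction is spontaneous (proceeds forward).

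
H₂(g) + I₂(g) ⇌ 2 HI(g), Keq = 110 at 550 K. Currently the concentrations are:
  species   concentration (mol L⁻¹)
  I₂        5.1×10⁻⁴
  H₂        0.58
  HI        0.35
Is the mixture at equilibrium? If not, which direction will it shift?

Q = [HI]² / ([H₂]·[I₂]) = (0.35)² / ((0.58)·(5.1×10⁻⁴)) = 410
Q = 410 > Keq = 110: net reverse reaction.

no; Q > K, reaction proceeds in reverse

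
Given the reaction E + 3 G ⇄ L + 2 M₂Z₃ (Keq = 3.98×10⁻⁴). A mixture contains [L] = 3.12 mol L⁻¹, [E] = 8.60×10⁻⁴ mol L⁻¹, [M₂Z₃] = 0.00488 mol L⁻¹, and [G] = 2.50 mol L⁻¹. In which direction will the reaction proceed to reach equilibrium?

Q = [L]·[M₂Z₃]² / ([E]·[G]³) = (3.12)·(0.00488)² / ((8.60×10⁻⁴)·(2.50)³) = 0.00553
Q = 0.00553 > Keq = 3.98×10⁻⁴, so the reverse reaction proceeds.

toward reactants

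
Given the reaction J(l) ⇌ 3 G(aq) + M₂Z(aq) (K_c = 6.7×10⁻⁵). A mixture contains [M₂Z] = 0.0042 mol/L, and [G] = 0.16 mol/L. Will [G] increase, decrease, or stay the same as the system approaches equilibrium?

increase

(J is a pure liquid — omitted from Q_c.)
Q_c = [G]³·[M₂Z] = (0.16)³·(0.0042) = 1.7×10⁻⁵
Q_c = 1.7×10⁻⁵ < K_c = 6.7×10⁻⁵: net forward reaction.
G is a product, so it increases.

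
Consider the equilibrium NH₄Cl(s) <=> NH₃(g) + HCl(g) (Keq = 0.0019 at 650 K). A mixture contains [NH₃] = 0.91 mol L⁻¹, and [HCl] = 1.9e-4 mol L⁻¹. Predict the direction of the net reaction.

forward (toward products)

(NH₄Cl is a pure solid — omitted from Q.)
Q = [NH₃]·[HCl] = (0.91)·(1.9e-4) = 1.7e-4
Q = 1.7e-4 < Keq = 0.0019, so the forward reaction proceeds.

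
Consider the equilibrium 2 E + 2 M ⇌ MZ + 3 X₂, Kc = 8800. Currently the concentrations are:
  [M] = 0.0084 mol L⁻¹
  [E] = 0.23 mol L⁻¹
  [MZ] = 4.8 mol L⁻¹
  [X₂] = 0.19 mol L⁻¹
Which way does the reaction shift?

neither direction; the system is at equilibrium

Qc = [MZ]·[X₂]³ / ([E]²·[M]²) = (4.8)·(0.19)³ / ((0.23)²·(0.0084)²) = 8800
Qc = 8800 = Kc, so the system is already at equilibrium.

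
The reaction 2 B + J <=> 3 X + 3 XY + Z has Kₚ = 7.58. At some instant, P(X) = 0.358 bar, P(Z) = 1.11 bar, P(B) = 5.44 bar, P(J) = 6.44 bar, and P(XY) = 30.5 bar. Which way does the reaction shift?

Qₚ = P(X)³·P(XY)³·P(Z) / (P(B)²·P(J)) = (0.358)³·(30.5)³·(1.11) / ((5.44)²·(6.44)) = 7.58
Qₚ = 7.58 = Kₚ, so the system is already at equilibrium.

at equilibrium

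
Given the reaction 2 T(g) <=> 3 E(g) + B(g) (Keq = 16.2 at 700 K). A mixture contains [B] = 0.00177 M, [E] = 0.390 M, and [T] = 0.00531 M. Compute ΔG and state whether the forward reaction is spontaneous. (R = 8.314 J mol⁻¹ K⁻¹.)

ΔG = -8.56 kJ/mol; the forward reaction is spontaneous

Q = [E]³·[B] / [T]² = (0.390)³·(0.00177) / (0.00531)² = 3.72
ΔG = RT ln(Q/Keq) = (8.314 J mol⁻¹ K⁻¹)(700 K) × ln(3.72/16.2)
   = (5.820 kJ/mol)(-1.471) = -8.56 kJ/mol
ΔG < 0, so the forward reaction is spontaneous (proceeds forward).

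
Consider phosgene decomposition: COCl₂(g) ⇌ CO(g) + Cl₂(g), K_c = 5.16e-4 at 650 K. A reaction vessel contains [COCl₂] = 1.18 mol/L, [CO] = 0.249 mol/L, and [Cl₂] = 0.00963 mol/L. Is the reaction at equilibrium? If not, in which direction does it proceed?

toward reactants

Q_c = [CO]·[Cl₂] / [COCl₂] = (0.249)·(0.00963) / (1.18) = 0.00203
Q_c = 0.00203 > K_c = 5.16e-4, so the reverse reaction proceeds.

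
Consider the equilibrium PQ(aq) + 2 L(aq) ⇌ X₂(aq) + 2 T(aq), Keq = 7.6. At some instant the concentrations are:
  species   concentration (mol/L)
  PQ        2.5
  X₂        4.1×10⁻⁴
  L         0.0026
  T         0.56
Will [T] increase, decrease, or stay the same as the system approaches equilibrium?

Q = [X₂]·[T]² / ([PQ]·[L]²) = (4.1×10⁻⁴)·(0.56)² / ((2.5)·(0.0026)²) = 7.6
Q = 7.6 = Keq; the system is at equilibrium.

stay the same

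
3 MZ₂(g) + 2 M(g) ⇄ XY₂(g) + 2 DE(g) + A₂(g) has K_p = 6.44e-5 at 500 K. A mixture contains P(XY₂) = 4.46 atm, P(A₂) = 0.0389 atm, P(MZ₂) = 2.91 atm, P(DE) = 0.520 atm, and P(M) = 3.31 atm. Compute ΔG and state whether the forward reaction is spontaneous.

Q_p = P(XY₂)·P(DE)²·P(A₂) / (P(MZ₂)³·P(M)²) = (4.46)·(0.520)²·(0.0389) / ((2.91)³·(3.31)²) = 1.74e-4
ΔG = RT ln(Q_p/K_p) = (8.314 J mol⁻¹ K⁻¹)(500 K) × ln(1.74e-4/6.44e-5)
   = (4.157 kJ/mol)(0.9939) = 4.13 kJ/mol
ΔG > 0, so the forward reaction is non-spontaneous (proceeds in reverse).

ΔG = 4.13 kJ/mol; the forward reaction is non-spontaneous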